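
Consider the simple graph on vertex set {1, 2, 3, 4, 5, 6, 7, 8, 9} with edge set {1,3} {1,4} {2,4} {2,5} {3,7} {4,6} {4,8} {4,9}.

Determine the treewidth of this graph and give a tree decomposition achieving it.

Each bag holds 2 vertices, so the decomposition has width 1, which upper-bounds the treewidth. Since G has at least one edge (e.g. 6–4), it is not an edgeless graph, so tw(G) ≥ 1. Hence tw(G) = 1 exactly.

Treewidth 1.
One optimal decomposition is:
Bags: B1 = {4, 6}  B2 = {4, 9}  B3 = {4, 8}  B4 = {1, 4}  B5 = {1, 3}  B6 = {2, 4}  B7 = {3, 7}  B8 = {2, 5}
Tree: B1–B2, B1–B3, B1–B4, B4–B5, B1–B6, B5–B7, B6–B8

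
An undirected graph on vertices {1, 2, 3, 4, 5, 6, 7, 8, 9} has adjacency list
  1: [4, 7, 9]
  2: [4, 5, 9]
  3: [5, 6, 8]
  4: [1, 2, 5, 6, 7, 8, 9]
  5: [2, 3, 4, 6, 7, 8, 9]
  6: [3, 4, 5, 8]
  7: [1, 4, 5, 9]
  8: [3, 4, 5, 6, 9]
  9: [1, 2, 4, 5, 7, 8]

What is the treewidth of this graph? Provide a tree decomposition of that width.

The largest bag has 4 vertices, giving width 3; this decomposition certifies tw(G) ≤ 3. Conversely, {3, 5, 6, 8} is a clique of size 4, and the vertices of any clique must share a bag in every tree decomposition; so some bag has ≥ 4 vertices and tw(G) ≥ 3. The upper and lower bounds meet at 3, so that is the treewidth.

Treewidth 3.
Bags: B1 = {4, 5, 7, 9}  B2 = {1, 4, 7, 9}  B3 = {2, 4, 5, 9}  B4 = {4, 5, 8, 9}  B5 = {4, 5, 6, 8}  B6 = {3, 5, 6, 8}
Tree: B1–B2, B1–B3, B1–B4, B4–B5, B5–B6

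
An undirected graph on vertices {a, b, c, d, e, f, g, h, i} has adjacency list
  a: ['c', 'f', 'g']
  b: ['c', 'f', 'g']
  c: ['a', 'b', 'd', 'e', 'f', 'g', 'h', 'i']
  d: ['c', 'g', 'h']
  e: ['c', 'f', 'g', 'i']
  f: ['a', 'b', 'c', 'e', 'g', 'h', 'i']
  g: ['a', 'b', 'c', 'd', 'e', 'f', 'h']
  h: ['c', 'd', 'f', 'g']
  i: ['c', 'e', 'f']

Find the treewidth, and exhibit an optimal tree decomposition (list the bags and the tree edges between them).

Treewidth 3.
One optimal decomposition is:
Bags: B1 = {c, e, f, g}  B2 = {c, e, f, i}  B3 = {b, c, f, g}  B4 = {c, f, g, h}  B5 = {c, d, g, h}  B6 = {a, c, f, g}
Tree: B1–B2, B1–B3, B3–B4, B4–B5, B1–B6

Every bag has size at most 4, so the width is 4 − 1 = 3 and tw(G) ≤ 3. For the lower bound, the 4 vertices {c, d, g, h} are pairwise adjacent, and any tree decomposition puts a clique entirely inside one bag — forcing width ≥ 3. Combining the bounds, tw(G) = 3.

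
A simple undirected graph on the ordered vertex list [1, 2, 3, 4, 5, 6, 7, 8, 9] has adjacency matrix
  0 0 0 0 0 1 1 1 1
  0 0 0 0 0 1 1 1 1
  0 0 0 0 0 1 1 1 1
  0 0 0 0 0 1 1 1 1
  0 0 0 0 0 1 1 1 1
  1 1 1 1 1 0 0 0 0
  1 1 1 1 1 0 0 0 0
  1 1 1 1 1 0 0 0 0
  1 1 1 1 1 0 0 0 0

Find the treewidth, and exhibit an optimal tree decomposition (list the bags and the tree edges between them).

Treewidth 4.
One such decomposition:
Bags: B1 = {2, 6, 7, 8, 9}  B2 = {4, 6, 7, 8, 9}  B3 = {5, 6, 7, 8, 9}  B4 = {3, 6, 7, 8, 9}  B5 = {1, 6, 7, 8, 9}
Tree: B1–B2, B2–B3, B3–B4, B4–B5

Every bag has size at most 5, so the width is 5 − 1 = 4 and tw(G) ≤ 4. For the lower bound: the 5 vertex sets {2,8}, {4,6}, {5,9}, {7}, {3} are disjoint, each induces a connected subgraph, and every pair is joined by at least one edge of G. Contracting each set to a single vertex therefore yields K_{5} as a minor, and since treewidth is minor-monotone, tw(G) ≥ tw(K_{5}) = 4. Hence tw(G) = 4 exactly.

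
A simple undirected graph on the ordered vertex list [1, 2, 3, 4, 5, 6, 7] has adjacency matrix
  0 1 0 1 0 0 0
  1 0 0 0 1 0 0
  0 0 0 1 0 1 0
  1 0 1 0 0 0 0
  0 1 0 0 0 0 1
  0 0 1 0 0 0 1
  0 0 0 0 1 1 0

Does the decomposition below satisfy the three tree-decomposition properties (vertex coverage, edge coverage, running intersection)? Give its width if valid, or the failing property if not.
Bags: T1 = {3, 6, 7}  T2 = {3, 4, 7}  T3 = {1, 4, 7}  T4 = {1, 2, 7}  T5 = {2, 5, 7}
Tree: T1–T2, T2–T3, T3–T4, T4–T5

Every vertex of G appears in some bag (union = {1, 2, 3, 4, 5, 6, 7}); every edge is covered by a bag; and for each vertex v the set of bags containing v is connected in the bag tree. The decomposition is therefore valid. The largest bag has 3 vertices, so the width is 2.

Yes; width 2.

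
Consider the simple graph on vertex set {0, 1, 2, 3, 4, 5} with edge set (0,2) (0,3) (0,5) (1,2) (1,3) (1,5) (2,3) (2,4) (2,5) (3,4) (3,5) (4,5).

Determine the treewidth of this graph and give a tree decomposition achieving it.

The largest bag has 4 vertices, giving width 3; this decomposition certifies tw(G) ≤ 3. For the lower bound, the 4 vertices {0, 2, 3, 5} are pairwise adjacent, and any tree decomposition puts a clique entirely inside one bag — forcing width ≥ 3. Therefore the treewidth is 3.

Treewidth 3.
Bags: B1 = {2, 3, 4, 5}  B2 = {0, 2, 3, 5}  B3 = {1, 2, 3, 5}
Tree: B1–B2, B2–B3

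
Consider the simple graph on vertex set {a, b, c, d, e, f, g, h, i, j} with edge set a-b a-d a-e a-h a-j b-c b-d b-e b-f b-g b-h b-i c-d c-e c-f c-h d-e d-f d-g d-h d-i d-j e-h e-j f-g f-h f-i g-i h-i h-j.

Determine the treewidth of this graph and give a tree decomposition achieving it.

Treewidth 4.
Bags: B1 = {b, d, f, g, i}  B2 = {b, d, f, h, i}  B3 = {b, c, d, f, h}  B4 = {b, c, d, e, h}  B5 = {a, b, d, e, h}  B6 = {a, d, e, h, j}
Tree: B1–B2, B2–B3, B3–B4, B4–B5, B5–B6

Each bag holds 5 vertices, so the decomposition has width 4, which upper-bounds the treewidth. For the lower bound, the 5 vertices {b, d, f, g, i} are pairwise adjacent, and any tree decomposition puts a clique entirely inside one bag — forcing width ≥ 4. Therefore the treewidth is 4.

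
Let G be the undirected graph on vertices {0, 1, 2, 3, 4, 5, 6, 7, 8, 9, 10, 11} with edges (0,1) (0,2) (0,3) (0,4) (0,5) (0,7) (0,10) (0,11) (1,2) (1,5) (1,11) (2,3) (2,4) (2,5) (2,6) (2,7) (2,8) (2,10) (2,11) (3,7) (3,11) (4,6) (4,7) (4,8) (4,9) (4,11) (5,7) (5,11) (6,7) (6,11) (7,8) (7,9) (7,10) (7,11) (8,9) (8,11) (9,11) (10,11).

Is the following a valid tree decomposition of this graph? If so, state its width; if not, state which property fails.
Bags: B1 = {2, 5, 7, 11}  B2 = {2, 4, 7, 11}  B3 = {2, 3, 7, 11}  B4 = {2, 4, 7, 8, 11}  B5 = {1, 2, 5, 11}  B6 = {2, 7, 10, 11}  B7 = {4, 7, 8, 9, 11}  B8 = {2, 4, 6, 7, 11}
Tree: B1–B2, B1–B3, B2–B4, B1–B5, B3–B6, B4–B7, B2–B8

No — vertex 0 appears in no bag.

A tree decomposition must satisfy three properties: every vertex lies in some bag; for every edge, both endpoints lie together in some bag; and for every vertex, the bags containing it form a connected subtree. Here vertex 0 appears in no bag, so the decomposition is invalid.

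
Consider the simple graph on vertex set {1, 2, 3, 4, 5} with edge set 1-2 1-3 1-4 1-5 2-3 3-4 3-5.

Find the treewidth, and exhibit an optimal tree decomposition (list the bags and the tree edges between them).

Treewidth 2.
One optimal decomposition is:
Bags: B1 = {1, 3, 5}  B2 = {1, 2, 3}  B3 = {1, 3, 4}
Tree: B1–B2, B2–B3

Every bag has size at most 3, so the width is 3 − 1 = 2 and tw(G) ≤ 2. On the other hand G contains the 3-clique {1, 2, 3}. A clique must lie in a single bag of any decomposition, so no decomposition can have width below 2. Hence tw(G) = 2 exactly.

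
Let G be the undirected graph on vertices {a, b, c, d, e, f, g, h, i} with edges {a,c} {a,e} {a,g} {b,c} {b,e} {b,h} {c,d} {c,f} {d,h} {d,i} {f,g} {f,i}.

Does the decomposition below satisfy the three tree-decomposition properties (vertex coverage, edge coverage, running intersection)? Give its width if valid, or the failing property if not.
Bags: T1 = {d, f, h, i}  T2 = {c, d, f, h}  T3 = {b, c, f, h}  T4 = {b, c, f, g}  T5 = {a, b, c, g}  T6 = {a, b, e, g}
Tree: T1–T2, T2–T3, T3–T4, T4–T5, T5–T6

Vertex coverage: the bags together contain {a, b, c, d, e, f, g, h, i}, the full vertex set. Edge coverage: each edge of G has both endpoints in at least one bag. Running intersection: for every vertex, the bags containing it form a connected subtree. All three properties hold, so this is a valid tree decomposition of width max|bag| − 1 = 3, and hence tw(G) ≤ 3.

Yes; width 3.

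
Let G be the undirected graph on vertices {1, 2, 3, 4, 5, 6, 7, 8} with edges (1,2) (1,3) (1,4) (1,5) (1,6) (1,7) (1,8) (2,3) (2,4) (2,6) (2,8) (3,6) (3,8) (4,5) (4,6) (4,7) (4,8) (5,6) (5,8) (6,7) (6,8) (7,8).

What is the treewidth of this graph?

4

A width-4 tree decomposition is:
Bags: B1 = {1, 2, 4, 6, 8}  B2 = {1, 4, 6, 7, 8}  B3 = {1, 4, 5, 6, 8}  B4 = {1, 2, 3, 6, 8}
Tree: B1–B2, B1–B3, B1–B4
Each bag holds 5 vertices, so the decomposition has width 4, which upper-bounds the treewidth. Conversely, {1, 2, 3, 6, 8} is a clique of size 5, and the vertices of any clique must share a bag in every tree decomposition; so some bag has ≥ 5 vertices and tw(G) ≥ 4. Combining the bounds, tw(G) = 4.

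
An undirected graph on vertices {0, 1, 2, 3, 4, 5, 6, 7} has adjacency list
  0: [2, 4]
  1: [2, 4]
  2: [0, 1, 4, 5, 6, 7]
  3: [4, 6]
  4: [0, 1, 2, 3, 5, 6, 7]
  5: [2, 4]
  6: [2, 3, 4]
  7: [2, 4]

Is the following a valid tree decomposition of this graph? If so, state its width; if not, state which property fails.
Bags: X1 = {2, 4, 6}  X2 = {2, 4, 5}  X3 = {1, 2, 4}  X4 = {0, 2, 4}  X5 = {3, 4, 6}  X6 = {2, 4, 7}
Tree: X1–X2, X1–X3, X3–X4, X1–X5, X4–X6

Yes; width 2.

Vertex coverage: the bags together contain {0, 1, 2, 3, 4, 5, 6, 7}, the full vertex set. Edge coverage: each edge of G has both endpoints in at least one bag. Running intersection: for every vertex, the bags containing it form a connected subtree. All three properties hold, so this is a valid tree decomposition of width max|bag| − 1 = 2, and hence tw(G) ≤ 2.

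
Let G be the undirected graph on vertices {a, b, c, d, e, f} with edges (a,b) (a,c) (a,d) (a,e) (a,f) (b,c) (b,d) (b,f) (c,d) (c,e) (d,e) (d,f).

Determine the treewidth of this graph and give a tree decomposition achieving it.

Every bag has size at most 4, so the width is 4 − 1 = 3 and tw(G) ≤ 3. For the lower bound, the 4 vertices {a, c, d, e} are pairwise adjacent, and any tree decomposition puts a clique entirely inside one bag — forcing width ≥ 3. Hence tw(G) = 3 exactly.

Treewidth 3.
One such decomposition:
Bags: B1 = {a, b, c, d}  B2 = {a, c, d, e}  B3 = {a, b, d, f}
Tree: B1–B2, B1–B3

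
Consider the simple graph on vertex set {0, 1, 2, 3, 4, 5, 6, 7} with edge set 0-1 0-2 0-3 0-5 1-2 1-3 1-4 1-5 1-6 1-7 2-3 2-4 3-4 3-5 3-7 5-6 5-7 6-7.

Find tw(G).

3

A width-3 tree decomposition is:
Bags: B1 = {1, 3, 5, 7}  B2 = {1, 5, 6, 7}  B3 = {0, 1, 3, 5}  B4 = {0, 1, 2, 3}  B5 = {1, 2, 3, 4}
Tree: B1–B2, B1–B3, B3–B4, B4–B5
The largest bag has 4 vertices, giving width 3; this decomposition certifies tw(G) ≤ 3. Conversely, {0, 1, 2, 3} is a clique of size 4, and the vertices of any clique must share a bag in every tree decomposition; so some bag has ≥ 4 vertices and tw(G) ≥ 3. Therefore the treewidth is 3.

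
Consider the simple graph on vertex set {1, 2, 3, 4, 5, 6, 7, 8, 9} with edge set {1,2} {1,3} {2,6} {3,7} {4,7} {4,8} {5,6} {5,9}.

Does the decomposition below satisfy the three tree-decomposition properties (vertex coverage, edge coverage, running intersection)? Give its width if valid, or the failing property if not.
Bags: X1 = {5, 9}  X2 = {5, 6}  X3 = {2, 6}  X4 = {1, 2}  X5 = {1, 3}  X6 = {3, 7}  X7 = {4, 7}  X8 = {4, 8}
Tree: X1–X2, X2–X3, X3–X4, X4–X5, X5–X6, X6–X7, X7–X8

Yes; width 1.

Every vertex of G appears in some bag (union = {1, 2, 3, 4, 5, 6, 7, 8, 9}); every edge is covered by a bag; and for each vertex v the set of bags containing v is connected in the bag tree. The decomposition is therefore valid. The largest bag has 2 vertices, so the width is 1.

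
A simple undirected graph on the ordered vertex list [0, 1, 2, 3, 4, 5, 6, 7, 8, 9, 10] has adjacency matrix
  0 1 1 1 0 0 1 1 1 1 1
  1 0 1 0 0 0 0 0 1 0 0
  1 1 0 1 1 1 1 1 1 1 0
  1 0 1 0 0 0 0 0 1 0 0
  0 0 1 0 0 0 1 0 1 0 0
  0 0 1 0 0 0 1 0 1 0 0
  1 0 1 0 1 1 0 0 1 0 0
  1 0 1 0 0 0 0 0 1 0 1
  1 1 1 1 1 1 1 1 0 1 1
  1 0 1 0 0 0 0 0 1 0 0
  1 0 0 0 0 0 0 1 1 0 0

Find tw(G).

3

A width-3 tree decomposition is:
Bags: B1 = {2, 4, 6, 8}  B2 = {0, 2, 6, 8}  B3 = {0, 2, 8, 9}  B4 = {0, 1, 2, 8}  B5 = {0, 2, 7, 8}  B6 = {0, 7, 8, 10}  B7 = {0, 2, 3, 8}  B8 = {2, 5, 6, 8}
Tree: B1–B2, B2–B3, B3–B4, B3–B5, B5–B6, B5–B7, B2–B8
The largest bag has 4 vertices, giving width 3; this decomposition certifies tw(G) ≤ 3. For the lower bound, the 4 vertices {0, 1, 2, 8} are pairwise adjacent, and any tree decomposition puts a clique entirely inside one bag — forcing width ≥ 3. Hence tw(G) = 3 exactly.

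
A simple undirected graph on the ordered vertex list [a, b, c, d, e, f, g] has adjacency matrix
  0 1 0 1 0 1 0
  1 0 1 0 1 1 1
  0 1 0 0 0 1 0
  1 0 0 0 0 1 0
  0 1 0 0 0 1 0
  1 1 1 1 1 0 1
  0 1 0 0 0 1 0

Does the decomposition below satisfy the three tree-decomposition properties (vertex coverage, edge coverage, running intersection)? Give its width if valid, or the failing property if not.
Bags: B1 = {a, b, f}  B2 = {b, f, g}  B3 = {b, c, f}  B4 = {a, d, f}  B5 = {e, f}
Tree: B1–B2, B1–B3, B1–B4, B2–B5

No — edge (b,e) lies in no bag.

A tree decomposition must satisfy three properties: every vertex lies in some bag; for every edge, both endpoints lie together in some bag; and for every vertex, the bags containing it form a connected subtree. Here edge (b,e) lies in no bag, so the decomposition is invalid.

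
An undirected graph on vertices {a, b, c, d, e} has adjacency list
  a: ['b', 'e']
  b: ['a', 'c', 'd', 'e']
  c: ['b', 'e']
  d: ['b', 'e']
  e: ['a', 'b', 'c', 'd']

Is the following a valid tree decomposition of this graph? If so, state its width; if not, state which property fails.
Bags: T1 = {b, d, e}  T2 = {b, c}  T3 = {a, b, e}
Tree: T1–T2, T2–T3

A tree decomposition must satisfy three properties: every vertex lies in some bag; for every edge, both endpoints lie together in some bag; and for every vertex, the bags containing it form a connected subtree. Here edge (e,c) lies in no bag, so the decomposition is invalid.

No — edge (e,c) lies in no bag.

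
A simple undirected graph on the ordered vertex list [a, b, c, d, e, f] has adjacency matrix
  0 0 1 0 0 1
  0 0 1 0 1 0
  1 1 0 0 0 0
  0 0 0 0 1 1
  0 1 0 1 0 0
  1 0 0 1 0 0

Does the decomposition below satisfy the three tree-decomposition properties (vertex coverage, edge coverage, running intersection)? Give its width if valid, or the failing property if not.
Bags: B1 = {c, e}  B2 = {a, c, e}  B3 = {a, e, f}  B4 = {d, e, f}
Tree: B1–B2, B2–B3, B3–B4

A tree decomposition must satisfy three properties: every vertex lies in some bag; for every edge, both endpoints lie together in some bag; and for every vertex, the bags containing it form a connected subtree. Here vertex b appears in no bag, so the decomposition is invalid.

No — vertex b appears in no bag.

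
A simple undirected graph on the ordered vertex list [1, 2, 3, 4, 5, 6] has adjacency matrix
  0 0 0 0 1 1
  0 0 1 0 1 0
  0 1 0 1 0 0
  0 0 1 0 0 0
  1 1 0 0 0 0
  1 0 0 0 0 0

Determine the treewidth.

A width-1 tree decomposition is:
Bags: B1 = {1, 6}  B2 = {1, 5}  B3 = {2, 5}  B4 = {2, 3}  B5 = {3, 4}
Tree: B1–B2, B2–B3, B3–B4, B4–B5
Every bag has size at most 2, so the width is 2 − 1 = 1 and tw(G) ≤ 1. G has an edge, so its treewidth is at least 1. Therefore the treewidth is 1.

1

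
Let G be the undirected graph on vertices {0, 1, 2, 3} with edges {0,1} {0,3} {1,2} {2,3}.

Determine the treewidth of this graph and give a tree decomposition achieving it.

Each bag holds 3 vertices, so the decomposition has width 2, which upper-bounds the treewidth. Since 1–0–3–2–1 is a cycle in G, G is not acyclic. Forests are exactly the graphs of treewidth ≤ 1, so tw(G) ≥ 2. Therefore the treewidth is 2.

Treewidth 2.
One such decomposition:
Bags: B1 = {0, 1, 3}  B2 = {1, 2, 3}
Tree: B1–B2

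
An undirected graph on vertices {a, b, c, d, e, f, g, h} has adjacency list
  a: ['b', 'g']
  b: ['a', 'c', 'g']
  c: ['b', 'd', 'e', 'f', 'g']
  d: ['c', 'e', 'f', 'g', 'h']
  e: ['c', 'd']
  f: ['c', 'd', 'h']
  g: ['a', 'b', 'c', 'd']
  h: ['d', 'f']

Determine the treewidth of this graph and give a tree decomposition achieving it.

Treewidth 2.
Bags: B1 = {c, d, e}  B2 = {c, d, f}  B3 = {c, d, g}  B4 = {b, c, g}  B5 = {a, b, g}  B6 = {d, f, h}
Tree: B1–B2, B1–B3, B3–B4, B4–B5, B2–B6

Each bag holds 3 vertices, so the decomposition has width 2, which upper-bounds the treewidth. For the lower bound, the 3 vertices {d, f, h} are pairwise adjacent, and any tree decomposition puts a clique entirely inside one bag — forcing width ≥ 2. Hence tw(G) = 2 exactly.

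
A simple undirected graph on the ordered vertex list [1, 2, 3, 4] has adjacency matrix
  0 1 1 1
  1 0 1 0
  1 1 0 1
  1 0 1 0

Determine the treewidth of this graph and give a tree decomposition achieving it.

Each bag holds 3 vertices, so the decomposition has width 2, which upper-bounds the treewidth. On the other hand G contains the 3-clique {1, 2, 3}. A clique must lie in a single bag of any decomposition, so no decomposition can have width below 2. Combining the bounds, tw(G) = 2.

Treewidth 2.
One such decomposition:
Bags: B1 = {1, 2, 3}  B2 = {1, 3, 4}
Tree: B1–B2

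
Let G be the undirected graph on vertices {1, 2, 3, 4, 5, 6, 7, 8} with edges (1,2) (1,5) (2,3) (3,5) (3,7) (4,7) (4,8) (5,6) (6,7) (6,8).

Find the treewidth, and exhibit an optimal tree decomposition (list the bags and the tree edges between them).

Treewidth 2.
Bags: B1 = {4, 6, 8}  B2 = {4, 6, 7}  B3 = {5, 6, 7}  B4 = {3, 5, 7}  B5 = {1, 3, 5}  B6 = {1, 2, 3}
Tree: B1–B2, B2–B3, B3–B4, B4–B5, B5–B6

The largest bag has 3 vertices, giving width 2; this decomposition certifies tw(G) ≤ 2. The edges 8–4–7–6–8 form a cycle, so G is not a tree and its treewidth is at least 2. Combining the bounds, tw(G) = 2.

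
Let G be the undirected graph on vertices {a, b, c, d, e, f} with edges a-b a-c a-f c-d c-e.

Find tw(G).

A width-1 tree decomposition is:
Bags: B1 = {a, c}  B2 = {a, f}  B3 = {a, b}  B4 = {c, e}  B5 = {c, d}
Tree: B1–B2, B1–B3, B1–B4, B4–B5
Each bag holds 2 vertices, so the decomposition has width 1, which upper-bounds the treewidth. G has an edge, so its treewidth is at least 1. Combining the bounds, tw(G) = 1.

1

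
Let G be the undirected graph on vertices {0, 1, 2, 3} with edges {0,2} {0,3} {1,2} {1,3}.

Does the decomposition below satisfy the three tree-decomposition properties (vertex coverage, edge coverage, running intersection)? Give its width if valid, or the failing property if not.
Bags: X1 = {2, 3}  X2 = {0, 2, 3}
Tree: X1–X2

A tree decomposition must satisfy three properties: every vertex lies in some bag; for every edge, both endpoints lie together in some bag; and for every vertex, the bags containing it form a connected subtree. Here vertex 1 appears in no bag, so the decomposition is invalid.

No — vertex 1 appears in no bag.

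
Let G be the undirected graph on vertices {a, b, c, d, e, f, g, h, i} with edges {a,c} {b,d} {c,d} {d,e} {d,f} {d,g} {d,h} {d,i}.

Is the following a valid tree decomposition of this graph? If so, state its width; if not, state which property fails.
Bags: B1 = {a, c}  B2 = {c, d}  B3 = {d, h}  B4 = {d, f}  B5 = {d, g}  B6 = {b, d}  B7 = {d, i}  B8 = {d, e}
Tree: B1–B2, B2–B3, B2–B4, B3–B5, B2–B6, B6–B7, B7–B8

Checking the three conditions: (i) the bags cover all of {a, b, c, d, e, f, g, h, i}; (ii) for each edge, some bag contains both endpoints; (iii) the bags containing any fixed vertex form a subtree. All hold, so the decomposition is valid with width 2 − 1 = 1.

Yes; width 1.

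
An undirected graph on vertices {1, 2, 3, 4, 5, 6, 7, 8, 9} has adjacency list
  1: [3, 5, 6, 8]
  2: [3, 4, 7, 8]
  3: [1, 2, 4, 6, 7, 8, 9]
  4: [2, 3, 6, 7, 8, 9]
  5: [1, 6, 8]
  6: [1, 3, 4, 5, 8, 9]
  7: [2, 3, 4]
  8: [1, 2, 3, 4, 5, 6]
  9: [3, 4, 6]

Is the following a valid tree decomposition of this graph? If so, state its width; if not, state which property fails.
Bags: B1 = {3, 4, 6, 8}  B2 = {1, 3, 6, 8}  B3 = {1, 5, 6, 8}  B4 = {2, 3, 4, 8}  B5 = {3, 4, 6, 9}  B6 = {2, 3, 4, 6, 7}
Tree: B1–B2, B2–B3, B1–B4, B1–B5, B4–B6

No — bags containing vertex 6 are not connected in the tree.

A tree decomposition must satisfy three properties: every vertex lies in some bag; for every edge, both endpoints lie together in some bag; and for every vertex, the bags containing it form a connected subtree. Here bags containing vertex 6 are not connected in the tree, so the decomposition is invalid.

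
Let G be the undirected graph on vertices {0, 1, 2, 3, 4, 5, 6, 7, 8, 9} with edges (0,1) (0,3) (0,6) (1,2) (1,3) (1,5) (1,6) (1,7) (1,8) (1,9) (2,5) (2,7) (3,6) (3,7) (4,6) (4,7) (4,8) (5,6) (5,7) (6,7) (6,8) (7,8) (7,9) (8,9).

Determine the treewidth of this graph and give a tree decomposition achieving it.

The largest bag has 4 vertices, giving width 3; this decomposition certifies tw(G) ≤ 3. For the lower bound, the 4 vertices {0, 1, 3, 6} are pairwise adjacent, and any tree decomposition puts a clique entirely inside one bag — forcing width ≥ 3. Therefore the treewidth is 3.

Treewidth 3.
Bags: B1 = {1, 5, 6, 7}  B2 = {1, 6, 7, 8}  B3 = {1, 3, 6, 7}  B4 = {1, 2, 5, 7}  B5 = {4, 6, 7, 8}  B6 = {0, 1, 3, 6}  B7 = {1, 7, 8, 9}
Tree: B1–B2, B2–B3, B1–B4, B2–B5, B3–B6, B2–B7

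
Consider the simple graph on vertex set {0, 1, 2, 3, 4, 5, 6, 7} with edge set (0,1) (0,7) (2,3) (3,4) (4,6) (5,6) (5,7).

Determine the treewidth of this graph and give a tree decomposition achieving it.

Treewidth 1.
Bags: B1 = {2, 3}  B2 = {3, 4}  B3 = {4, 6}  B4 = {5, 6}  B5 = {5, 7}  B6 = {0, 7}  B7 = {0, 1}
Tree: B1–B2, B2–B3, B3–B4, B4–B5, B5–B6, B6–B7

Each bag holds 2 vertices, so the decomposition has width 1, which upper-bounds the treewidth. G has an edge, so its treewidth is at least 1. Hence tw(G) = 1 exactly.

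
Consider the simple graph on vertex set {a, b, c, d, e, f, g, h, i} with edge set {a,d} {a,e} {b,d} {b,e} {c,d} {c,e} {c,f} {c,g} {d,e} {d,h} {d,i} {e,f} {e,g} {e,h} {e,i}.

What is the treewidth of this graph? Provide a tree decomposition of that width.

Each bag holds 3 vertices, so the decomposition has width 2, which upper-bounds the treewidth. For the lower bound, the 3 vertices {d, e, h} are pairwise adjacent, and any tree decomposition puts a clique entirely inside one bag — forcing width ≥ 2. The upper and lower bounds meet at 2, so that is the treewidth.

Treewidth 2.
One such decomposition:
Bags: B1 = {d, e, i}  B2 = {c, d, e}  B3 = {d, e, h}  B4 = {a, d, e}  B5 = {b, d, e}  B6 = {c, e, f}  B7 = {c, e, g}
Tree: B1–B2, B2–B3, B1–B4, B1–B5, B2–B6, B6–B7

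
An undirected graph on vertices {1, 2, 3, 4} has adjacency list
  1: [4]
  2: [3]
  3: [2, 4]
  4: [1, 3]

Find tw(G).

A width-1 tree decomposition is:
Bags: B1 = {2, 3}  B2 = {3, 4}  B3 = {1, 4}
Tree: B1–B2, B2–B3
The largest bag has 2 vertices, giving width 1; this decomposition certifies tw(G) ≤ 1. G has an edge, so its treewidth is at least 1. The upper and lower bounds meet at 1, so that is the treewidth.

1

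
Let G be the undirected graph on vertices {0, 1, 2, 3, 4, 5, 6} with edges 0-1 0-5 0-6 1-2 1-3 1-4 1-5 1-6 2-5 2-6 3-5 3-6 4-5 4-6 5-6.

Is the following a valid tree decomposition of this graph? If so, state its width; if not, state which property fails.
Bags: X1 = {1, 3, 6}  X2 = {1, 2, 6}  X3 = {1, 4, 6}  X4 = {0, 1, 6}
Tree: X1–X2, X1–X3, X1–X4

A tree decomposition must satisfy three properties: every vertex lies in some bag; for every edge, both endpoints lie together in some bag; and for every vertex, the bags containing it form a connected subtree. Here vertex 5 appears in no bag, so the decomposition is invalid.

No — vertex 5 appears in no bag.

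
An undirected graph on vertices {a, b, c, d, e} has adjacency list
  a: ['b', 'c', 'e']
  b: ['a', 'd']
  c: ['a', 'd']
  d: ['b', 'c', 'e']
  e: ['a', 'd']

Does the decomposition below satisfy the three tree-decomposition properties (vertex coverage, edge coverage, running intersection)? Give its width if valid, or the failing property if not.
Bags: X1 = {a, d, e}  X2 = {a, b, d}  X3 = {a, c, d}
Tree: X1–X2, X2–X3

Checking the three conditions: (i) the bags cover all of {a, b, c, d, e}; (ii) for each edge, some bag contains both endpoints; (iii) the bags containing any fixed vertex form a subtree. All hold, so the decomposition is valid with width 3 − 1 = 2.

Yes; width 2.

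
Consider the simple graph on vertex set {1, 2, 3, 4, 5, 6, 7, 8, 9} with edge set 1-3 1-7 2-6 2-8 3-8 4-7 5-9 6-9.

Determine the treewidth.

A width-1 tree decomposition is:
Bags: B1 = {4, 7}  B2 = {1, 7}  B3 = {1, 3}  B4 = {3, 8}  B5 = {2, 8}  B6 = {2, 6}  B7 = {6, 9}  B8 = {5, 9}
Tree: B1–B2, B2–B3, B3–B4, B4–B5, B5–B6, B6–B7, B7–B8
Each bag holds 2 vertices, so the decomposition has width 1, which upper-bounds the treewidth. Any graph with an edge has treewidth ≥ 1, and G has the edge 4–7. The upper and lower bounds meet at 1, so that is the treewidth.

1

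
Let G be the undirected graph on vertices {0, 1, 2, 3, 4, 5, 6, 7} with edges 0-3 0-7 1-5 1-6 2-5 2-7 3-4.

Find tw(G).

1

A width-1 tree decomposition is:
Bags: B1 = {1, 6}  B2 = {1, 5}  B3 = {2, 5}  B4 = {2, 7}  B5 = {0, 7}  B6 = {0, 3}  B7 = {3, 4}
Tree: B1–B2, B2–B3, B3–B4, B4–B5, B5–B6, B6–B7
Every bag has size at most 2, so the width is 2 − 1 = 1 and tw(G) ≤ 1. G has an edge, so its treewidth is at least 1. The upper and lower bounds meet at 1, so that is the treewidth.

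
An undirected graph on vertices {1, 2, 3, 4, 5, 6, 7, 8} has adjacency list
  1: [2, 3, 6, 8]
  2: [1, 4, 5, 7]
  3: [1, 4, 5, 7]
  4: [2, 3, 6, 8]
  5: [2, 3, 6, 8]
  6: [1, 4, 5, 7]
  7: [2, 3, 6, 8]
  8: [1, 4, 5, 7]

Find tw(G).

A width-4 tree decomposition is:
Bags: B1 = {2, 3, 5, 6, 8}  B2 = {1, 2, 3, 6, 8}  B3 = {2, 3, 4, 6, 8}  B4 = {2, 3, 6, 7, 8}
Tree: B1–B2, B2–B3, B3–B4
The largest bag has 5 vertices, giving width 4; this decomposition certifies tw(G) ≤ 4. For the lower bound: the 5 vertex sets {3,5}, {1,2}, {4,6}, {8}, {7} are disjoint, each induces a connected subgraph, and every pair is joined by at least one edge of G. Contracting each set to a single vertex therefore yields K_{5} as a minor, and since treewidth is minor-monotone, tw(G) ≥ tw(K_{5}) = 4. Hence tw(G) = 4 exactly.

4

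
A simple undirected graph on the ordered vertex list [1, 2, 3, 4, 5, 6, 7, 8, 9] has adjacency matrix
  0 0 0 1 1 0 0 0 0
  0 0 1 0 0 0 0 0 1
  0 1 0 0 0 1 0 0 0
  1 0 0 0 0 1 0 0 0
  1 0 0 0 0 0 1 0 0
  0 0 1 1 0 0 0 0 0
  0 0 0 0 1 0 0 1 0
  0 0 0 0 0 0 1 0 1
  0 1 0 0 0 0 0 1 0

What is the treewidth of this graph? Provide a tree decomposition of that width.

Treewidth 2.
One optimal decomposition is:
Bags: B1 = {3, 4, 6}  B2 = {1, 3, 4}  B3 = {1, 3, 5}  B4 = {3, 5, 7}  B5 = {3, 7, 8}  B6 = {3, 8, 9}  B7 = {2, 3, 9}
Tree: B1–B2, B2–B3, B3–B4, B4–B5, B5–B6, B6–B7

Each bag holds 3 vertices, so the decomposition has width 2, which upper-bounds the treewidth. Since 3–6–4–1–5–7–8–9–2–3 is a cycle in G, G is not acyclic. Forests are exactly the graphs of treewidth ≤ 1, so tw(G) ≥ 2. Combining the bounds, tw(G) = 2.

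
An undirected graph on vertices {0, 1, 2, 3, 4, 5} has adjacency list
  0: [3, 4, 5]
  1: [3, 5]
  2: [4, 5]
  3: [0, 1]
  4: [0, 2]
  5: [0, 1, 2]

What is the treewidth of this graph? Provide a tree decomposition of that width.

Each bag holds 3 vertices, so the decomposition has width 2, which upper-bounds the treewidth. Since 3–1–5–0–3 is a cycle in G, G is not acyclic. Forests are exactly the graphs of treewidth ≤ 1, so tw(G) ≥ 2. Therefore the treewidth is 2.

Treewidth 2.
Bags: B1 = {0, 1, 3}  B2 = {0, 1, 5}  B3 = {0, 4, 5}  B4 = {2, 4, 5}
Tree: B1–B2, B2–B3, B3–B4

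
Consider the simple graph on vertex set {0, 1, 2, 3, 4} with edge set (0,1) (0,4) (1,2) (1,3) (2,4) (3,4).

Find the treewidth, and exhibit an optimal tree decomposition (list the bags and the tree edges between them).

Each bag holds 3 vertices, so the decomposition has width 2, which upper-bounds the treewidth. For the lower bound, G contains the cycle 4–3–1–2–4, so G is not a forest; only forests have treewidth ≤ 1, hence tw(G) ≥ 2. Combining the bounds, tw(G) = 2.

Treewidth 2.
Bags: B1 = {1, 3, 4}  B2 = {1, 2, 4}  B3 = {0, 1, 4}
Tree: B1–B2, B2–B3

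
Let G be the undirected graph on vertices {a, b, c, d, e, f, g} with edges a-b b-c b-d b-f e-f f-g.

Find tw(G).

1

A width-1 tree decomposition is:
Bags: B1 = {b, c}  B2 = {a, b}  B3 = {b, f}  B4 = {f, g}  B5 = {b, d}  B6 = {e, f}
Tree: B1–B2, B1–B3, B3–B4, B2–B5, B3–B6
Each bag holds 2 vertices, so the decomposition has width 1, which upper-bounds the treewidth. Since G has at least one edge (e.g. c–b), it is not an edgeless graph, so tw(G) ≥ 1. Combining the bounds, tw(G) = 1.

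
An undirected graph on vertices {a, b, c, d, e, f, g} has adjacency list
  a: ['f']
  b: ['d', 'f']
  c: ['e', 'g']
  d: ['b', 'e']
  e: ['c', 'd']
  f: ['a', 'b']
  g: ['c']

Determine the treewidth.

1

A width-1 tree decomposition is:
Bags: B1 = {a, f}  B2 = {b, f}  B3 = {b, d}  B4 = {d, e}  B5 = {c, e}  B6 = {c, g}
Tree: B1–B2, B2–B3, B3–B4, B4–B5, B5–B6
Every bag has size at most 2, so the width is 2 − 1 = 1 and tw(G) ≤ 1. Since G has at least one edge (e.g. a–f), it is not an edgeless graph, so tw(G) ≥ 1. Therefore the treewidth is 1.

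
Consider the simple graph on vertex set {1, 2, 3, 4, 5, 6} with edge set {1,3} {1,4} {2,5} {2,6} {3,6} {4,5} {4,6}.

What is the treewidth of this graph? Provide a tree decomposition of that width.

Each bag holds 3 vertices, so the decomposition has width 2, which upper-bounds the treewidth. The edges 1–3–6–4–1 form a cycle, so G is not a tree and its treewidth is at least 2. Therefore the treewidth is 2.

Treewidth 2.
Bags: B1 = {1, 3, 4}  B2 = {3, 4, 6}  B3 = {4, 5, 6}  B4 = {2, 5, 6}
Tree: B1–B2, B2–B3, B3–B4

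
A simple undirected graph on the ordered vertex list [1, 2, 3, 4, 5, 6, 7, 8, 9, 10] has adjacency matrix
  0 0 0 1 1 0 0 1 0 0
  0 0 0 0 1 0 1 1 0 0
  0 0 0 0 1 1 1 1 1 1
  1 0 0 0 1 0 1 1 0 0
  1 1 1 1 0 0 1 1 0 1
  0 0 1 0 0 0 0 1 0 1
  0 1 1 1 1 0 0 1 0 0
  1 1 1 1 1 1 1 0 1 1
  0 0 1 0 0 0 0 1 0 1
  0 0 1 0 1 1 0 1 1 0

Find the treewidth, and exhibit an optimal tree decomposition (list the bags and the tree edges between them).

Every bag has size at most 4, so the width is 4 − 1 = 3 and tw(G) ≤ 3. Conversely, {3, 8, 9, 10} is a clique of size 4, and the vertices of any clique must share a bag in every tree decomposition; so some bag has ≥ 4 vertices and tw(G) ≥ 3. Hence tw(G) = 3 exactly.

Treewidth 3.
One optimal decomposition is:
Bags: B1 = {3, 5, 8, 10}  B2 = {3, 8, 9, 10}  B3 = {3, 5, 7, 8}  B4 = {3, 6, 8, 10}  B5 = {4, 5, 7, 8}  B6 = {1, 4, 5, 8}  B7 = {2, 5, 7, 8}
Tree: B1–B2, B1–B3, B2–B4, B3–B5, B5–B6, B5–B7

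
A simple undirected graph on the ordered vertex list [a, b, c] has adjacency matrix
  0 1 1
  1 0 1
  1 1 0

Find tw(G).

A width-2 tree decomposition is:
Bags: B1 = {a, b, c}
Tree: (single bag)
A single bag containing all 3 vertices is trivially a valid decomposition of width 2. For the lower bound, the 3 vertices {a, b, c} are pairwise adjacent, and any tree decomposition puts a clique entirely inside one bag — forcing width ≥ 2. Therefore the treewidth is 2.

2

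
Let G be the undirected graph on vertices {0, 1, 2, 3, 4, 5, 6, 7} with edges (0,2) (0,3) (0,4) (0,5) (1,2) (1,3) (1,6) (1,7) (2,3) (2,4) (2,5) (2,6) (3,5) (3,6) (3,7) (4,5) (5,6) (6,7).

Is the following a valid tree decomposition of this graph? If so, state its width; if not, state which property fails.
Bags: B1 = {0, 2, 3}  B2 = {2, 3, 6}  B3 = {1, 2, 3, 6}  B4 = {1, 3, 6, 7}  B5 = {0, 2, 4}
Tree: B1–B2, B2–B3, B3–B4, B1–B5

A tree decomposition must satisfy three properties: every vertex lies in some bag; for every edge, both endpoints lie together in some bag; and for every vertex, the bags containing it form a connected subtree. Here vertex 5 appears in no bag, so the decomposition is invalid.

No — vertex 5 appears in no bag.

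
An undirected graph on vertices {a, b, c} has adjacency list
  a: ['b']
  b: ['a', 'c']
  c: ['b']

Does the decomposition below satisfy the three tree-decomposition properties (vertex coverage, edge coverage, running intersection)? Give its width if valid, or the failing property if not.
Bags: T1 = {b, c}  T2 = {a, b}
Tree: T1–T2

Yes; width 1.

Checking the three conditions: (i) the bags cover all of {a, b, c}; (ii) for each edge, some bag contains both endpoints; (iii) the bags containing any fixed vertex form a subtree. All hold, so the decomposition is valid with width 2 − 1 = 1.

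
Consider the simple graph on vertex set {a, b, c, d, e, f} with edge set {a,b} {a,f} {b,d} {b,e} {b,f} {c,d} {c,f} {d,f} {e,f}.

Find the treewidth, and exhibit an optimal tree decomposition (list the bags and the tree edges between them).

Treewidth 2.
One such decomposition:
Bags: B1 = {b, e, f}  B2 = {a, b, f}  B3 = {b, d, f}  B4 = {c, d, f}
Tree: B1–B2, B1–B3, B3–B4

Every bag has size at most 3, so the width is 3 − 1 = 2 and tw(G) ≤ 2. On the other hand G contains the 3-clique {c, d, f}. A clique must lie in a single bag of any decomposition, so no decomposition can have width below 2. Hence tw(G) = 2 exactly.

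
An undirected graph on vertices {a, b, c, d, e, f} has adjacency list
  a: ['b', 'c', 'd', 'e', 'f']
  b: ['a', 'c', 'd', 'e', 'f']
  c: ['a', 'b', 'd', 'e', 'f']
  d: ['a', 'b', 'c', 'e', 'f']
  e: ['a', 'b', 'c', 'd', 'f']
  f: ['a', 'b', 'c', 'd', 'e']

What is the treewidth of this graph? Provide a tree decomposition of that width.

With just one bag of size 6, the width is 6 − 1 = 5, so tw(G) ≤ 5. For the lower bound, the 6 vertices {a, b, c, d, e, f} are pairwise adjacent, and any tree decomposition puts a clique entirely inside one bag — forcing width ≥ 5. Therefore the treewidth is 5.

Treewidth 5.
Bags: B1 = {a, b, c, d, e, f}
Tree: (single bag)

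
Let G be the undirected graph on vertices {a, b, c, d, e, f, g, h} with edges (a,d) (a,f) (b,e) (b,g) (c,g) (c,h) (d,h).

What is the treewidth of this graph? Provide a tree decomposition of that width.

Treewidth 1.
One optimal decomposition is:
Bags: B1 = {a, f}  B2 = {a, d}  B3 = {d, h}  B4 = {c, h}  B5 = {c, g}  B6 = {b, g}  B7 = {b, e}
Tree: B1–B2, B2–B3, B3–B4, B4–B5, B5–B6, B6–B7

Each bag holds 2 vertices, so the decomposition has width 1, which upper-bounds the treewidth. G has an edge, so its treewidth is at least 1. The upper and lower bounds meet at 1, so that is the treewidth.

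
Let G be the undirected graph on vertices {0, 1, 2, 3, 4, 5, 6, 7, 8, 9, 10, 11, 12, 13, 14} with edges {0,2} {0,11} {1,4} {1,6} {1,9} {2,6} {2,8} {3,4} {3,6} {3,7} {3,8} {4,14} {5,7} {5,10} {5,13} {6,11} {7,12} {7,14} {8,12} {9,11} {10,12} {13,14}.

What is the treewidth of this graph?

A width-3 tree decomposition is:
Bags: B1 = {5, 10, 13, 14}  B2 = {5, 7, 10, 14}  B3 = {7, 10, 12, 14}  B4 = {4, 7, 12, 14}  B5 = {3, 4, 7, 12}  B6 = {3, 4, 8, 12}  B7 = {1, 3, 4, 8}  B8 = {1, 3, 6, 8}  B9 = {1, 2, 6, 8}  B10 = {1, 2, 6, 9}  B11 = {2, 6, 9, 11}  B12 = {0, 2, 9, 11}
Tree: B1–B2, B2–B3, B3–B4, B4–B5, B5–B6, B6–B7, B7–B8, B8–B9, B9–B10, B10–B11, B11–B12
The largest bag has 4 vertices, giving width 3; this decomposition certifies tw(G) ≤ 3. For the lower bound: the 4 vertex sets {5,10,13}, {14}, {7}, {3,4,8,12} are disjoint, each induces a connected subgraph, and every pair is joined by at least one edge of G. Contracting each set to a single vertex therefore yields K_{4} as a minor, and since treewidth is minor-monotone, tw(G) ≥ tw(K_{4}) = 3. Hence tw(G) = 3 exactly.

3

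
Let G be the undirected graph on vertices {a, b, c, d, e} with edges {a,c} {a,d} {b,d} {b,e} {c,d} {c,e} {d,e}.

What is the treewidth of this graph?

2

A width-2 tree decomposition is:
Bags: B1 = {a, c, d}  B2 = {c, d, e}  B3 = {b, d, e}
Tree: B1–B2, B2–B3
Every bag has size at most 3, so the width is 3 − 1 = 2 and tw(G) ≤ 2. Conversely, {c, d, e} is a clique of size 3, and the vertices of any clique must share a bag in every tree decomposition; so some bag has ≥ 3 vertices and tw(G) ≥ 2. Hence tw(G) = 2 exactly.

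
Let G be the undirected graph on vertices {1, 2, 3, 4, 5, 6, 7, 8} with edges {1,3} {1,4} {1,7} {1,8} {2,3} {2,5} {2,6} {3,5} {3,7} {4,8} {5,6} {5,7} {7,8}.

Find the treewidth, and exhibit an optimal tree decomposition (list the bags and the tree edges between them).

Treewidth 2.
Bags: B1 = {1, 7, 8}  B2 = {1, 3, 7}  B3 = {3, 5, 7}  B4 = {2, 3, 5}  B5 = {2, 5, 6}  B6 = {1, 4, 8}
Tree: B1–B2, B2–B3, B3–B4, B4–B5, B1–B6

Every bag has size at most 3, so the width is 3 − 1 = 2 and tw(G) ≤ 2. For the lower bound, the 3 vertices {1, 4, 8} are pairwise adjacent, and any tree decomposition puts a clique entirely inside one bag — forcing width ≥ 2. The upper and lower bounds meet at 2, so that is the treewidth.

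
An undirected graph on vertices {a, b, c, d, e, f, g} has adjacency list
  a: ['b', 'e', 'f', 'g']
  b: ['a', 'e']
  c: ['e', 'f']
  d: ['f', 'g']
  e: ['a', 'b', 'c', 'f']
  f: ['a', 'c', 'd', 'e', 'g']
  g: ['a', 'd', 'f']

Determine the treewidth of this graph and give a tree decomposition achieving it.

Treewidth 2.
Bags: B1 = {a, e, f}  B2 = {c, e, f}  B3 = {a, f, g}  B4 = {d, f, g}  B5 = {a, b, e}
Tree: B1–B2, B1–B3, B3–B4, B1–B5

The largest bag has 3 vertices, giving width 2; this decomposition certifies tw(G) ≤ 2. For the lower bound, the 3 vertices {d, f, g} are pairwise adjacent, and any tree decomposition puts a clique entirely inside one bag — forcing width ≥ 2. The upper and lower bounds meet at 2, so that is the treewidth.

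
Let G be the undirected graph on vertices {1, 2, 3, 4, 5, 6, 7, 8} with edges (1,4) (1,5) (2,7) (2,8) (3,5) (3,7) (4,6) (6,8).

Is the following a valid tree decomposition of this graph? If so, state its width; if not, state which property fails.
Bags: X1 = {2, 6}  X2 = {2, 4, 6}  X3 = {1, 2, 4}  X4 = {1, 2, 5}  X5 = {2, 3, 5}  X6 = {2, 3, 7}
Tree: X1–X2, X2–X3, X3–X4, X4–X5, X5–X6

A tree decomposition must satisfy three properties: every vertex lies in some bag; for every edge, both endpoints lie together in some bag; and for every vertex, the bags containing it form a connected subtree. Here vertex 8 appears in no bag, so the decomposition is invalid.

No — vertex 8 appears in no bag.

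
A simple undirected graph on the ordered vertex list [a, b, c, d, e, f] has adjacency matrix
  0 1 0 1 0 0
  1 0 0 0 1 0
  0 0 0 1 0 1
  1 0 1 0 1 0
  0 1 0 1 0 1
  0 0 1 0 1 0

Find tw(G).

A width-2 tree decomposition is:
Bags: B1 = {a, b, d}  B2 = {b, d, e}  B3 = {c, d, e}  B4 = {c, e, f}
Tree: B1–B2, B2–B3, B3–B4
Every bag has size at most 3, so the width is 3 − 1 = 2 and tw(G) ≤ 2. Since a–b–e–d–a is a cycle in G, G is not acyclic. Forests are exactly the graphs of treewidth ≤ 1, so tw(G) ≥ 2. Combining the bounds, tw(G) = 2.

2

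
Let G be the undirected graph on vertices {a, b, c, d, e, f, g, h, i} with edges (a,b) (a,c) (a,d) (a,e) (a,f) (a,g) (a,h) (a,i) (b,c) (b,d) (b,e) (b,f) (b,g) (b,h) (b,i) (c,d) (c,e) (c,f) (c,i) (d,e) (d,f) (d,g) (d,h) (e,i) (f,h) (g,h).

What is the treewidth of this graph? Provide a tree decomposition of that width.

Treewidth 4.
One optimal decomposition is:
Bags: B1 = {a, b, d, f, h}  B2 = {a, b, c, d, f}  B3 = {a, b, d, g, h}  B4 = {a, b, c, d, e}  B5 = {a, b, c, e, i}
Tree: B1–B2, B1–B3, B2–B4, B4–B5

Each bag holds 5 vertices, so the decomposition has width 4, which upper-bounds the treewidth. On the other hand G contains the 5-clique {a, b, d, g, h}. A clique must lie in a single bag of any decomposition, so no decomposition can have width below 4. Therefore the treewidth is 4.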